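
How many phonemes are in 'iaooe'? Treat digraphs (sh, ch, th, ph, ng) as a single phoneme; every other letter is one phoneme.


Parsing 'iaooe' greedily, digraphs first:
  'i' -> vowel phoneme (phonemes so far: 1)
  'a' -> vowel phoneme (phonemes so far: 2)
  'o' -> vowel phoneme (phonemes so far: 3)
  'o' -> vowel phoneme (phonemes so far: 4)
  'e' -> vowel phoneme (phonemes so far: 5)
Total phonemes: 5

5


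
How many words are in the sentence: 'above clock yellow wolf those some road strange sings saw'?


Counting words by splitting on spaces:
  Word 1: 'above'
  Word 2: 'clock'
  Word 3: 'yellow'
  Word 4: 'wolf'
  Word 5: 'those'
  Word 6: 'some'
  Word 7: 'road'
  Word 8: 'strange'
  Word 9: 'sings'
  Word 10: 'saw'
Total words: 10

10


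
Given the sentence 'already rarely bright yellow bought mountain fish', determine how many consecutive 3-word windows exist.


Word trigrams from [7] words:
  Trigram 1: (already rarely bright)
  Trigram 2: (rarely bright yellow)
  Trigram 3: (bright yellow bought)
  Trigram 4: (yellow bought mountain)
  Trigram 5: (bought mountain fish)
Total word trigrams: 7 - 2 = 5

5


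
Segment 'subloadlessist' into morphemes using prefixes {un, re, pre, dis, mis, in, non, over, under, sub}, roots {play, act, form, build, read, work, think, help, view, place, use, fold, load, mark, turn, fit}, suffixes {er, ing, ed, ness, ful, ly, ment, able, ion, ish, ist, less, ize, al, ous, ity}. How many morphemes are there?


Segmenting 'subloadlessist' against the inventory:
  'sub' -> prefix (morpheme 1)
  'load' -> root (morpheme 2)
  'less' -> suffix (morpheme 3)
  'ist' -> suffix (morpheme 4)
Total morphemes: 4

4


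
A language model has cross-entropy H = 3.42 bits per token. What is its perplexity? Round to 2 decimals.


Perplexity formula: PP = 2^H
H = 3.42
PP = 2^3.42
Decompose: 2^3.42 = 2^3 * 2^0.42
2^3 = 8, 2^0.42 ~ 1.3379276
PP ~ 8 * 1.3379276 = 10.7034208
Rounded to 2 decimals: 10.70

10.70


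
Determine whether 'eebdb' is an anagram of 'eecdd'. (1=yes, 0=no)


Sort characters of 'eebdb': 'bbdee'
Sort characters of 'eecdd': 'cddee'
Sorted forms differ -> they are NOT anagrams
Result: 0

0


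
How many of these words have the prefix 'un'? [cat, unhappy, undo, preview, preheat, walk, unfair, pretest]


Checking each word for prefix 'un':
  'cat' -> no (count: 0)
  'unhappy' -> YES, starts with 'un' (count: 1)
  'undo' -> YES, starts with 'un' (count: 2)
  'preview' -> no (count: 2)
  'preheat' -> no (count: 2)
  'walk' -> no (count: 2)
  'unfair' -> YES, starts with 'un' (count: 3)
  'pretest' -> no (count: 3)
Total with prefix 'un': 3

3


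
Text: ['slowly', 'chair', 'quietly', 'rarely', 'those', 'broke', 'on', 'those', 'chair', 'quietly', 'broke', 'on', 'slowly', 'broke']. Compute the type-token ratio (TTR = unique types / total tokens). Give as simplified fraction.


Tokens: 14
Unique types: ('broke', 'chair', 'on', 'quietly', 'rarely', 'slowly', 'those') = 7
TTR = 7/14
Simplify: divide both by 7 -> 1/2
TTR = 1/2

1/2


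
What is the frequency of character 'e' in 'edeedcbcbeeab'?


Scanning 'edeedcbcbeeab' for 'e':
  Position 0: 'e' -> MATCH (count: 1)
  Position 2: 'e' -> MATCH (count: 2)
  Position 3: 'e' -> MATCH (count: 3)
  Position 9: 'e' -> MATCH (count: 4)
  Position 10: 'e' -> MATCH (count: 5)
Total occurrences of 'e': 5

5


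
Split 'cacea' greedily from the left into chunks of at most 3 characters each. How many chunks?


'cacea' has 5 characters.
Chunking with max size 3:
  Chunk 1: 'cac' (positions 0-2)
  Chunk 2: 'ea' (positions 3-4)
Total chunks: ceil(5 / 3) = 2

2


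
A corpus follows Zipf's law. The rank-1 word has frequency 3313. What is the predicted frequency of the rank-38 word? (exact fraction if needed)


Zipf's law: freq(rank) = f1 / rank
f1 = 3313, rank = 38
freq = 3313 / 38
GCD(3313, 38) = 1
Simplified: 3313/38

3313/38


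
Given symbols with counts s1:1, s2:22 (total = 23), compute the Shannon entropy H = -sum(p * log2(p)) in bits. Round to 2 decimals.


Computing entropy H = -sum(p_i * log2(p_i)):
  s1: p = 1/23 = 0.0435, -p*log2(p) = 0.1967
  s2: p = 22/23 = 0.9565, -p*log2(p) = 0.0613
H = sum of terms = 0.2580
Rounded to 2 decimals: 0.26

0.26


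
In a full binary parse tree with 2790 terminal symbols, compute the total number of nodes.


Leaf nodes (terminals): 2790
Internal nodes = n - 1 = 2790 - 1 = 2789
Total = leaves + internal = 2790 + 2789 = 5579

5579


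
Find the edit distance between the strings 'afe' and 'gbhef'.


Building DP table for s1='afe' (len 3) and s2='gbhef' (len 5):
       g  b  h  e  f
    0  1  2  3  4  5
  a 1  1  2  3  4  5
  f 2  2  2  3  4  4
  e 3  3  3  3  3  4
Edit distance = dp[3][5] = 4

4


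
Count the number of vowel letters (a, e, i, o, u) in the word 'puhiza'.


Scanning each character of 'puhiza':
  Position 1: 'p' -> consonant (running count: 0)
  Position 2: 'u' -> vowel (running count: 1)
  Position 3: 'h' -> consonant (running count: 1)
  Position 4: 'i' -> vowel (running count: 2)
  Position 5: 'z' -> consonant (running count: 2)
  Position 6: 'a' -> vowel (running count: 3)
Total vowels: 3

3


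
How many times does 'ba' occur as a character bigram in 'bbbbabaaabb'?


Scanning 'bbbbabaaabb' for bigram 'ba':
  Position 0: 'bb' -> no
  Position 1: 'bb' -> no
  Position 2: 'bb' -> no
  Position 3: 'ba' -> MATCH
  Position 4: 'ab' -> no
  Position 5: 'ba' -> MATCH
  Position 6: 'aa' -> no
  Position 7: 'aa' -> no
  Position 8: 'ab' -> no
  Position 9: 'bb' -> no
Total matches: 2

2


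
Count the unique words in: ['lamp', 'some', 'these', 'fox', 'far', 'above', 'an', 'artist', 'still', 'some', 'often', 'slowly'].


Listing all tokens and tracking unique types:
  Token 1: 'lamp' -> NEW (unique so far: 1)
  Token 2: 'some' -> NEW (unique so far: 2)
  Token 3: 'these' -> NEW (unique so far: 3)
  Token 4: 'fox' -> NEW (unique so far: 4)
  Token 5: 'far' -> NEW (unique so far: 5)
  Token 6: 'above' -> NEW (unique so far: 6)
  Token 7: 'an' -> NEW (unique so far: 7)
  Token 8: 'artist' -> NEW (unique so far: 8)
  Token 9: 'still' -> NEW (unique so far: 9)
  Token 10: 'some' -> duplicate (unique so far: 9)
  Token 11: 'often' -> NEW (unique so far: 10)
  Token 12: 'slowly' -> NEW (unique so far: 11)
Unique types: ('above', 'an', 'artist', 'far', 'fox', 'lamp', 'often', 'slowly', 'some', 'still', 'these')
Vocabulary size: 11

11


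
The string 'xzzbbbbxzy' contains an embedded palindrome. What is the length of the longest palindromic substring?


Scanning 'xzzbbbbxzy' for palindromic substrings.
Substring at positions 3-6: 'bbbb'.
Check: reverse('bbbb') = 'bbbb' -> palindrome confirmed.
Neighbouring characters ('z' / 'x') break symmetry, so it cannot extend further.
No longer palindromic substring exists; longest length = 4

4


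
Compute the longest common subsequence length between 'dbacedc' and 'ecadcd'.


DP table for LCS of 'dbacedc' and 'ecadcd':
       e  c  a  d  c  d
    0  0  0  0  0  0  0
  d 0  0  0  0  1  1  1
  b 0  0  0  0  1  1  1
  a 0  0  0  1  1  1  1
  c 0  0  1  1  1  2  2
  e 0  1  1  1  1  2  2
  d 0  1  1  1  2  2  3
  c 0  1  2  2  2  3  3
LCS: 'dcd'
LCS length = 3

3


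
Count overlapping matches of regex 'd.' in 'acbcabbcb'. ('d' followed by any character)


Pattern: d. means 'd' followed by any character.
Scanning 'acbcabbcb' position-by-position:
  Pos 0: window 'ac' -> no
  Pos 1: window 'cb' -> no
  Pos 2: window 'bc' -> no
  Pos 3: window 'ca' -> no
  Pos 4: window 'ab' -> no
  Pos 5: window 'bb' -> no
  Pos 6: window 'bc' -> no
  Pos 7: window 'cb' -> no
  Pos 8: window 'b' -> no
Total matches: 0

0


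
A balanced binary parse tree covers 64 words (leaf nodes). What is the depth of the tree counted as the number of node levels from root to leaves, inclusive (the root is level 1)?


In a balanced binary tree with n leaves the deepest leaf is ceil(log2(n)) edges below the root,
so counting node levels inclusive of root and leaves gives ceil(log2(n)) + 1 levels.
log2(64) = 6.0000
ceil(6.0000) = 6
levels = 6 + 1 = 7

7


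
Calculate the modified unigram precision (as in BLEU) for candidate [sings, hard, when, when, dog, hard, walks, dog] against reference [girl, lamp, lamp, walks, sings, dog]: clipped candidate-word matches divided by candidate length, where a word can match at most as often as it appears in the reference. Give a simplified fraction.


Reference word counts: {'dog': 1, 'girl': 1, 'lamp': 2, 'sings': 1, 'walks': 1}
Checking each candidate word (with clipping):
  'sings' -> in reference (ref count 1, used 1/1) -> match (matches: 1)
  'hard' -> not in reference -> no match (matches: 1)
  'when' -> not in reference -> no match (matches: 1)
  'when' -> not in reference -> no match (matches: 1)
  'dog' -> in reference (ref count 1, used 1/1) -> match (matches: 2)
  'hard' -> not in reference -> no match (matches: 2)
  'walks' -> in reference (ref count 1, used 1/1) -> match (matches: 3)
  'dog' -> ref count 1 already used up (1/1) -> clipped, no match (matches: 3)
Clipped matches: 3, Candidate length: 8
Precision = 3/8

3/8


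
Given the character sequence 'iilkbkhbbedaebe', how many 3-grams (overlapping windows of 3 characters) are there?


String 'iilkbkhbbedaebe' has length L = 15.
Number of overlapping n-grams = L - n + 1
Substituting: 15 - 3 + 1 = 13

13


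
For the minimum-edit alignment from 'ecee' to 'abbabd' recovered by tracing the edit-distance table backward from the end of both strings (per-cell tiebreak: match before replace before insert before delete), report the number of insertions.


Edit distance = 6. Backtracking from cell (4, 6) with preference match > replace > insert > delete,
then listing the resulting alignment 'ecee' -> 'abbabd' left to right:
  Step 1: insert 'a' [insertion #1]
  Step 2: insert 'b' [insertion #2]
  Step 3: replace e->b
  Step 4: replace c->a
  Step 5: replace e->b
  Step 6: replace e->d
Total insertions: 2

2


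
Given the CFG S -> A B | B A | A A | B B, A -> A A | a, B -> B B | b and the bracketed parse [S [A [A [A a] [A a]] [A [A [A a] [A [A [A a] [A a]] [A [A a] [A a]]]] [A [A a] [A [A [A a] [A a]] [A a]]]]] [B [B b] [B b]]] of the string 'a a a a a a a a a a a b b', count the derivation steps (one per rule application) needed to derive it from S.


Every bracketed nonterminal node [X ...] in the tree is produced by exactly one rule application.
Reading the tree off as a leftmost derivation:
  Step 1: S  =>  A B   (applied S -> A B)
  Step 2: A B  =>  A A B   (applied A -> A A)
  Step 3: A A B  =>  A A A B   (applied A -> A A)
  Step 4: A A A B  =>  a A A B   (applied A -> a)
  Step 5: a A A B  =>  a a A B   (applied A -> a)
  Step 6: a a A B  =>  a a A A B   (applied A -> A A)
  Step 7: a a A A B  =>  a a A A A B   (applied A -> A A)
  Step 8: a a A A A B  =>  a a a A A B   (applied A -> a)
  Step 9: a a a A A B  =>  a a a A A A B   (applied A -> A A)
  Step 10: a a a A A A B  =>  a a a A A A A B   (applied A -> A A)
  Step 11: a a a A A A A B  =>  a a a a A A A B   (applied A -> a)
  Step 12: a a a a A A A B  =>  a a a a a A A B   (applied A -> a)
  Step 13: a a a a a A A B  =>  a a a a a A A A B   (applied A -> A A)
  Step 14: a a a a a A A A B  =>  a a a a a a A A B   (applied A -> a)
  Step 15: a a a a a a A A B  =>  a a a a a a a A B   (applied A -> a)
  Step 16: a a a a a a a A B  =>  a a a a a a a A A B   (applied A -> A A)
  Step 17: a a a a a a a A A B  =>  a a a a a a a a A B   (applied A -> a)
  Step 18: a a a a a a a a A B  =>  a a a a a a a a A A B   (applied A -> A A)
  Step 19: a a a a a a a a A A B  =>  a a a a a a a a A A A B   (applied A -> A A)
  Step 20: a a a a a a a a A A A B  =>  a a a a a a a a a A A B   (applied A -> a)
  Step 21: a a a a a a a a a A A B  =>  a a a a a a a a a a A B   (applied A -> a)
  Step 22: a a a a a a a a a a A B  =>  a a a a a a a a a a a B   (applied A -> a)
  Step 23: a a a a a a a a a a a B  =>  a a a a a a a a a a a B B   (applied B -> B B)
  Step 24: a a a a a a a a a a a B B  =>  a a a a a a a a a a a b B   (applied B -> b)
  Step 25: a a a a a a a a a a a b B  =>  a a a a a a a a a a a b b   (applied B -> b)
Final yield: a a a a a a a a a a a b b
Total rewrite steps: 25

25


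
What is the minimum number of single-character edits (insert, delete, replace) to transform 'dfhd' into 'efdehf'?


Building DP table for s1='dfhd' (len 4) and s2='efdehf' (len 6):
       e  f  d  e  h  f
    0  1  2  3  4  5  6
  d 1  1  2  2  3  4  5
  f 2  2  1  2  3  4  4
  h 3  3  2  2  3  3  4
  d 4  4  3  2  3  4  4
Edit distance = dp[4][6] = 4

4


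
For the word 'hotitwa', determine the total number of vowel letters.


Scanning each character of 'hotitwa':
  Position 1: 'h' -> consonant (running count: 0)
  Position 2: 'o' -> vowel (running count: 1)
  Position 3: 't' -> consonant (running count: 1)
  Position 4: 'i' -> vowel (running count: 2)
  Position 5: 't' -> consonant (running count: 2)
  Position 6: 'w' -> consonant (running count: 2)
  Position 7: 'a' -> vowel (running count: 3)
Total vowels: 3

3


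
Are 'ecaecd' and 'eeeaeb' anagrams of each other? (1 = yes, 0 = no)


Sort characters of 'ecaecd': 'accdee'
Sort characters of 'eeeaeb': 'abeeee'
Sorted forms differ -> they are NOT anagrams
Result: 0

0


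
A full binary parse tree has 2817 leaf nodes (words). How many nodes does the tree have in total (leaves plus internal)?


Leaf nodes (terminals): 2817
Internal nodes = n - 1 = 2817 - 1 = 2816
Total = leaves + internal = 2817 + 2816 = 5633

5633


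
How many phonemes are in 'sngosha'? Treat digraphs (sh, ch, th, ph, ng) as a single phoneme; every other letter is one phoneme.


Parsing 'sngosha' greedily, digraphs first:
  's' -> consonant phoneme (phonemes so far: 1)
  'ng' -> digraph (1 consonant phoneme) (phonemes so far: 2)
  'o' -> vowel phoneme (phonemes so far: 3)
  'sh' -> digraph (1 consonant phoneme) (phonemes so far: 4)
  'a' -> vowel phoneme (phonemes so far: 5)
Total phonemes: 5

5


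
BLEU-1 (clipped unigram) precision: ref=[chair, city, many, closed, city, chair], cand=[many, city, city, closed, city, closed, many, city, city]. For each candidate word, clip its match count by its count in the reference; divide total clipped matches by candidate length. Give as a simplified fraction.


Reference word counts: {'chair': 2, 'city': 2, 'closed': 1, 'many': 1}
Checking each candidate word (with clipping):
  'many' -> in reference (ref count 1, used 1/1) -> match (matches: 1)
  'city' -> in reference (ref count 2, used 1/2) -> match (matches: 2)
  'city' -> in reference (ref count 2, used 2/2) -> match (matches: 3)
  'closed' -> in reference (ref count 1, used 1/1) -> match (matches: 4)
  'city' -> ref count 2 already used up (2/2) -> clipped, no match (matches: 4)
  'closed' -> ref count 1 already used up (1/1) -> clipped, no match (matches: 4)
  'many' -> ref count 1 already used up (1/1) -> clipped, no match (matches: 4)
  'city' -> ref count 2 already used up (2/2) -> clipped, no match (matches: 4)
  'city' -> ref count 2 already used up (2/2) -> clipped, no match (matches: 4)
Clipped matches: 4, Candidate length: 9
Precision = 4/9

4/9


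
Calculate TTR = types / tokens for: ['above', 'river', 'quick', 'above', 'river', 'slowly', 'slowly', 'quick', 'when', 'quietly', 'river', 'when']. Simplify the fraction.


Tokens: 12
Unique types: ('above', 'quick', 'quietly', 'river', 'slowly', 'when') = 6
TTR = 6/12
Simplify: divide both by 6 -> 1/2
TTR = 1/2

1/2


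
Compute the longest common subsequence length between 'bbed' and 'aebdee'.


DP table for LCS of 'bbed' and 'aebdee':
       a  e  b  d  e  e
    0  0  0  0  0  0  0
  b 0  0  0  1  1  1  1
  b 0  0  0  1  1  1  1
  e 0  0  1  1  1  2  2
  d 0  0  1  1  2  2  2
LCS: 'be'
LCS length = 2

2


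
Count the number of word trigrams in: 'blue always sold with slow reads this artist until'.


Word trigrams from [9] words:
  Trigram 1: (blue always sold)
  Trigram 2: (always sold with)
  Trigram 3: (sold with slow)
  Trigram 4: (with slow reads)
  Trigram 5: (slow reads this)
  Trigram 6: (reads this artist)
  Trigram 7: (this artist until)
Total word trigrams: 9 - 2 = 7

7


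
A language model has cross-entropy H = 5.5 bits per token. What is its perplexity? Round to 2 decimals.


Perplexity formula: PP = 2^H
H = 5.5
PP = 2^5.5
Decompose: 2^5.5 = 2^5 * 2^0.5 = 2^5 * sqrt(2)
2^5 = 32, sqrt(2) ~ 1.4142136
PP ~ 32 * 1.4142136 = 45.2548352
Rounded to 2 decimals: 45.25

45.25


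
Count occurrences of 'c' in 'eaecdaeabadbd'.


Scanning 'eaecdaeabadbd' for 'c':
  Position 3: 'c' -> MATCH (count: 1)
Total occurrences of 'c': 1

1


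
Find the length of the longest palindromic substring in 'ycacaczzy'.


Scanning 'ycacaczzy' for palindromic substrings.
Substring at positions 1-5: 'cacac'.
Check: reverse('cacac') = 'cacac' -> palindrome confirmed.
Neighbouring characters ('y' / 'z') break symmetry, so it cannot extend further.
No longer palindromic substring exists; longest length = 5

5


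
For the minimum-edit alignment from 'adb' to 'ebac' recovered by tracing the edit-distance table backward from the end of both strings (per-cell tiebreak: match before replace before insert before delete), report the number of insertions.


Edit distance = 4. Backtracking from cell (3, 4) with preference match > replace > insert > delete,
then listing the resulting alignment 'adb' -> 'ebac' left to right:
  Step 1: insert 'e' [insertion #1]
  Step 2: replace a->b
  Step 3: replace d->a
  Step 4: replace b->c
Total insertions: 1

1


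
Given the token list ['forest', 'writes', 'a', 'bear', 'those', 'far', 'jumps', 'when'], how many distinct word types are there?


Listing all tokens and tracking unique types:
  Token 1: 'forest' -> NEW (unique so far: 1)
  Token 2: 'writes' -> NEW (unique so far: 2)
  Token 3: 'a' -> NEW (unique so far: 3)
  Token 4: 'bear' -> NEW (unique so far: 4)
  Token 5: 'those' -> NEW (unique so far: 5)
  Token 6: 'far' -> NEW (unique so far: 6)
  Token 7: 'jumps' -> NEW (unique so far: 7)
  Token 8: 'when' -> NEW (unique so far: 8)
Unique types: ('a', 'bear', 'far', 'forest', 'jumps', 'those', 'when', 'writes')
Vocabulary size: 8

8


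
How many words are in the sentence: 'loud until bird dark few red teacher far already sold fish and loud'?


Counting words by splitting on spaces:
  Word 1: 'loud'
  Word 2: 'until'
  Word 3: 'bird'
  Word 4: 'dark'
  Word 5: 'few'
  Word 6: 'red'
  Word 7: 'teacher'
  Word 8: 'far'
  Word 9: 'already'
  Word 10: 'sold'
  Word 11: 'fish'
  Word 12: 'and'
  Word 13: 'loud'
Total words: 13

13


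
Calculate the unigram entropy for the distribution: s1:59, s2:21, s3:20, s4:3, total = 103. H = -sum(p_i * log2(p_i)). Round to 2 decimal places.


Computing entropy H = -sum(p_i * log2(p_i)):
  s1: p = 59/103 = 0.5728, -p*log2(p) = 0.4605
  s2: p = 21/103 = 0.2039, -p*log2(p) = 0.4677
  s3: p = 20/103 = 0.1942, -p*log2(p) = 0.4591
  s4: p = 3/103 = 0.0291, -p*log2(p) = 0.1486
H = sum of terms = 1.5359
Rounded to 2 decimals: 1.54

1.54


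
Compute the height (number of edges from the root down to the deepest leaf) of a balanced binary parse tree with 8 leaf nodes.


In a balanced binary tree with n leaves the deepest leaf is ceil(log2(n)) edges below the root.
log2(8) = 3.0000
ceil(3.0000) = 3
height (edges) = 3

3


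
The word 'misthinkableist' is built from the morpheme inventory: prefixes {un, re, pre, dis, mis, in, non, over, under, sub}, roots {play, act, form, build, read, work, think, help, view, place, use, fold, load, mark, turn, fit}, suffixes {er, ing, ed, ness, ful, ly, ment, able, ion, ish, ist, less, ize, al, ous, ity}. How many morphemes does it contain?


Segmenting 'misthinkableist' against the inventory:
  'mis' -> prefix (morpheme 1)
  'think' -> root (morpheme 2)
  'able' -> suffix (morpheme 3)
  'ist' -> suffix (morpheme 4)
Total morphemes: 4

4


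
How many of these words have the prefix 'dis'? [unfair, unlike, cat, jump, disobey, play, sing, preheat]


Checking each word for prefix 'dis':
  'unfair' -> no (count: 0)
  'unlike' -> no (count: 0)
  'cat' -> no (count: 0)
  'jump' -> no (count: 0)
  'disobey' -> YES, starts with 'dis' (count: 1)
  'play' -> no (count: 1)
  'sing' -> no (count: 1)
  'preheat' -> no (count: 1)
Total with prefix 'dis': 1

1


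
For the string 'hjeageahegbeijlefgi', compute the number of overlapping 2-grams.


String 'hjeageahegbeijlefgi' has length L = 19.
Number of overlapping n-grams = L - n + 1
Substituting: 19 - 2 + 1 = 18

18


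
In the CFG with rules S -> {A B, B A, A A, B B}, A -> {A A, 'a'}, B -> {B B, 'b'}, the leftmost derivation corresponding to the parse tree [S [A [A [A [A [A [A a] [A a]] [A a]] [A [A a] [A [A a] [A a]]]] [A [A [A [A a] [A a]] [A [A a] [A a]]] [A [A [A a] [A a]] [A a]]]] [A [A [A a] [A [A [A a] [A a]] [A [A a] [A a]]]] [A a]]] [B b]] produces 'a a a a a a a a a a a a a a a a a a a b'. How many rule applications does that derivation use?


Every bracketed nonterminal node [X ...] in the tree is produced by exactly one rule application.
Reading the tree off as a leftmost derivation:
  Step 1: S  =>  A B   (applied S -> A B)
  Step 2: A B  =>  A A B   (applied A -> A A)
  Step 3: A A B  =>  A A A B   (applied A -> A A)
  Step 4: A A A B  =>  A A A A B   (applied A -> A A)
  Step 5: A A A A B  =>  A A A A A B   (applied A -> A A)
  Step 6: A A A A A B  =>  A A A A A A B   (applied A -> A A)
  Step 7: A A A A A A B  =>  a A A A A A B   (applied A -> a)
  Step 8: a A A A A A B  =>  a a A A A A B   (applied A -> a)
  Step 9: a a A A A A B  =>  a a a A A A B   (applied A -> a)
  Step 10: a a a A A A B  =>  a a a A A A A B   (applied A -> A A)
  Step 11: a a a A A A A B  =>  a a a a A A A B   (applied A -> a)
  Step 12: a a a a A A A B  =>  a a a a A A A A B   (applied A -> A A)
  Step 13: a a a a A A A A B  =>  a a a a a A A A B   (applied A -> a)
  Step 14: a a a a a A A A B  =>  a a a a a a A A B   (applied A -> a)
  Step 15: a a a a a a A A B  =>  a a a a a a A A A B   (applied A -> A A)
  Step 16: a a a a a a A A A B  =>  a a a a a a A A A A B   (applied A -> A A)
  Step 17: a a a a a a A A A A B  =>  a a a a a a A A A A A B   (applied A -> A A)
  Step 18: a a a a a a A A A A A B  =>  a a a a a a a A A A A B   (applied A -> a)
  Step 19: a a a a a a a A A A A B  =>  a a a a a a a a A A A B   (applied A -> a)
  Step 20: a a a a a a a a A A A B  =>  a a a a a a a a A A A A B   (applied A -> A A)
  Step 21: a a a a a a a a A A A A B  =>  a a a a a a a a a A A A B   (applied A -> a)
  Step 22: a a a a a a a a a A A A B  =>  a a a a a a a a a a A A B   (applied A -> a)
  Step 23: a a a a a a a a a a A A B  =>  a a a a a a a a a a A A A B   (applied A -> A A)
  Step 24: a a a a a a a a a a A A A B  =>  a a a a a a a a a a A A A A B   (applied A -> A A)
  Step 25: a a a a a a a a a a A A A A B  =>  a a a a a a a a a a a A A A B   (applied A -> a)
  Step 26: a a a a a a a a a a a A A A B  =>  a a a a a a a a a a a a A A B   (applied A -> a)
  Step 27: a a a a a a a a a a a a A A B  =>  a a a a a a a a a a a a a A B   (applied A -> a)
  Step 28: a a a a a a a a a a a a a A B  =>  a a a a a a a a a a a a a A A B   (applied A -> A A)
  Step 29: a a a a a a a a a a a a a A A B  =>  a a a a a a a a a a a a a A A A B   (applied A -> A A)
  Step 30: a a a a a a a a a a a a a A A A B  =>  a a a a a a a a a a a a a a A A B   (applied A -> a)
  Step 31: a a a a a a a a a a a a a a A A B  =>  a a a a a a a a a a a a a a A A A B   (applied A -> A A)
  Step 32: a a a a a a a a a a a a a a A A A B  =>  a a a a a a a a a a a a a a A A A A B   (applied A -> A A)
  Step 33: a a a a a a a a a a a a a a A A A A B  =>  a a a a a a a a a a a a a a a A A A B   (applied A -> a)
  Step 34: a a a a a a a a a a a a a a a A A A B  =>  a a a a a a a a a a a a a a a a A A B   (applied A -> a)
  Step 35: a a a a a a a a a a a a a a a a A A B  =>  a a a a a a a a a a a a a a a a A A A B   (applied A -> A A)
  Step 36: a a a a a a a a a a a a a a a a A A A B  =>  a a a a a a a a a a a a a a a a a A A B   (applied A -> a)
  Step 37: a a a a a a a a a a a a a a a a a A A B  =>  a a a a a a a a a a a a a a a a a a A B   (applied A -> a)
  Step 38: a a a a a a a a a a a a a a a a a a A B  =>  a a a a a a a a a a a a a a a a a a a B   (applied A -> a)
  Step 39: a a a a a a a a a a a a a a a a a a a B  =>  a a a a a a a a a a a a a a a a a a a b   (applied B -> b)
Final yield: a a a a a a a a a a a a a a a a a a a b
Total rewrite steps: 39

39


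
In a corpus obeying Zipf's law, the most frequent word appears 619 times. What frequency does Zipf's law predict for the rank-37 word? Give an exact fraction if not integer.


Zipf's law: freq(rank) = f1 / rank
f1 = 619, rank = 37
freq = 619 / 37
GCD(619, 37) = 1
Simplified: 619/37

619/37


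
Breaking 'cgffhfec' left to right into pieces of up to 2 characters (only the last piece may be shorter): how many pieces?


'cgffhfec' has 8 characters.
Chunking with max size 2:
  Chunk 1: 'cg' (positions 0-1)
  Chunk 2: 'ff' (positions 2-3)
  Chunk 3: 'hf' (positions 4-5)
  Chunk 4: 'ec' (positions 6-7)
Total chunks: ceil(8 / 2) = 4

4


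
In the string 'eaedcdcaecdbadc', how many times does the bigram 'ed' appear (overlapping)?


Scanning 'eaedcdcaecdbadc' for bigram 'ed':
  Position 0: 'ea' -> no
  Position 1: 'ae' -> no
  Position 2: 'ed' -> MATCH
  Position 3: 'dc' -> no
  Position 4: 'cd' -> no
  Position 5: 'dc' -> no
  Position 6: 'ca' -> no
  Position 7: 'ae' -> no
  Position 8: 'ec' -> no
  Position 9: 'cd' -> no
  Position 10: 'db' -> no
  Position 11: 'ba' -> no
  Position 12: 'ad' -> no
  Position 13: 'dc' -> no
Total matches: 1

1


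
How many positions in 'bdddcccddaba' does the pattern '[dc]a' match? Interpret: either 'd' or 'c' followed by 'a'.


Pattern: [dc]a means either 'd' or 'c' followed by 'a'.
Scanning 'bdddcccddaba' position-by-position:
  Pos 0: window 'bd' -> no
  Pos 1: window 'dd' -> no
  Pos 2: window 'dd' -> no
  Pos 3: window 'dc' -> no
  Pos 4: window 'cc' -> no
  Pos 5: window 'cc' -> no
  Pos 6: window 'cd' -> no
  Pos 7: window 'dd' -> no
  Pos 8: window 'da' -> MATCH
  Pos 9: window 'ab' -> no
  Pos 10: window 'ba' -> no
  Pos 11: window 'a' -> no
Total matches: 1

1


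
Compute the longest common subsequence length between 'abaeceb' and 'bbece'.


DP table for LCS of 'abaeceb' and 'bbece':
       b  b  e  c  e
    0  0  0  0  0  0
  a 0  0  0  0  0  0
  b 0  1  1  1  1  1
  a 0  1  1  1  1  1
  e 0  1  1  2  2  2
  c 0  1  1  2  3  3
  e 0  1  1  2  3  4
  b 0  1  2  2  3  4
LCS: 'bece'
LCS length = 4

4


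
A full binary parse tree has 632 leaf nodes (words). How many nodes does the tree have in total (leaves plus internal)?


Leaf nodes (terminals): 632
Internal nodes = n - 1 = 632 - 1 = 631
Total = leaves + internal = 632 + 631 = 1263

1263


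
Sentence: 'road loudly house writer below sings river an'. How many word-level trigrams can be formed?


Word trigrams from [8] words:
  Trigram 1: (road loudly house)
  Trigram 2: (loudly house writer)
  Trigram 3: (house writer below)
  Trigram 4: (writer below sings)
  Trigram 5: (below sings river)
  Trigram 6: (sings river an)
Total word trigrams: 8 - 2 = 6

6


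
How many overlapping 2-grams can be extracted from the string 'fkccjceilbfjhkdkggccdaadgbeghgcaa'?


String 'fkccjceilbfjhkdkggccdaadgbeghgcaa' has length L = 33.
Number of overlapping n-grams = L - n + 1
Substituting: 33 - 2 + 1 = 32

32


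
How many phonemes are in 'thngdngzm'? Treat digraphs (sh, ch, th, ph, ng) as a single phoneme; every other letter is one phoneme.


Parsing 'thngdngzm' greedily, digraphs first:
  'th' -> digraph (1 consonant phoneme) (phonemes so far: 1)
  'ng' -> digraph (1 consonant phoneme) (phonemes so far: 2)
  'd' -> consonant phoneme (phonemes so far: 3)
  'ng' -> digraph (1 consonant phoneme) (phonemes so far: 4)
  'z' -> consonant phoneme (phonemes so far: 5)
  'm' -> consonant phoneme (phonemes so far: 6)
Total phonemes: 6

6


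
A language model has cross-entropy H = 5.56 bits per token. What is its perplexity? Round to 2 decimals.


Perplexity formula: PP = 2^H
H = 5.56
PP = 2^5.56
Decompose: 2^5.56 = 2^5 * 2^0.56
2^5 = 32, 2^0.56 ~ 1.4742692
PP ~ 32 * 1.4742692 = 47.1766144
Rounded to 2 decimals: 47.18

47.18


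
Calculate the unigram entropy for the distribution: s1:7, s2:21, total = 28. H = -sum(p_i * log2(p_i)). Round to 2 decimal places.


Computing entropy H = -sum(p_i * log2(p_i)):
  s1: p = 7/28 = 0.2500, -p*log2(p) = 0.5000
  s2: p = 21/28 = 0.7500, -p*log2(p) = 0.3113
H = sum of terms = 0.8113
Rounded to 2 decimals: 0.81

0.81


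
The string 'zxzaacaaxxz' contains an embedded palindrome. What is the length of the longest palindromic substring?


Scanning 'zxzaacaaxxz' for palindromic substrings.
Substring at positions 3-7: 'aacaa'.
Check: reverse('aacaa') = 'aacaa' -> palindrome confirmed.
Neighbouring characters ('z' / 'x') break symmetry, so it cannot extend further.
No longer palindromic substring exists; longest length = 5

5


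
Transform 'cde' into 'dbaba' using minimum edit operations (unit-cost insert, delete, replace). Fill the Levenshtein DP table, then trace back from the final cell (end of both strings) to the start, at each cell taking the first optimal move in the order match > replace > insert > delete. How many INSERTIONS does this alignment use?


Edit distance = 5. Backtracking from cell (3, 5) with preference match > replace > insert > delete,
then listing the resulting alignment 'cde' -> 'dbaba' left to right:
  Step 1: insert 'd' [insertion #1]
  Step 2: insert 'b' [insertion #2]
  Step 3: replace c->a
  Step 4: replace d->b
  Step 5: replace e->a
Total insertions: 2

2


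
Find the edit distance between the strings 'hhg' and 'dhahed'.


Building DP table for s1='hhg' (len 3) and s2='dhahed' (len 6):
       d  h  a  h  e  d
    0  1  2  3  4  5  6
  h 1  1  1  2  3  4  5
  h 2  2  1  2  2  3  4
  g 3  3  2  2  3  3  4
Edit distance = dp[3][6] = 4

4


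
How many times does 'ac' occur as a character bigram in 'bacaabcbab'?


Scanning 'bacaabcbab' for bigram 'ac':
  Position 0: 'ba' -> no
  Position 1: 'ac' -> MATCH
  Position 2: 'ca' -> no
  Position 3: 'aa' -> no
  Position 4: 'ab' -> no
  Position 5: 'bc' -> no
  Position 6: 'cb' -> no
  Position 7: 'ba' -> no
  Position 8: 'ab' -> no
Total matches: 1

1


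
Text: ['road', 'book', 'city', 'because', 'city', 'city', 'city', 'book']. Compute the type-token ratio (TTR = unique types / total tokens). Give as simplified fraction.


Tokens: 8
Unique types: ('because', 'book', 'city', 'road') = 4
TTR = 4/8
Simplify: divide both by 4 -> 1/2
TTR = 1/2

1/2


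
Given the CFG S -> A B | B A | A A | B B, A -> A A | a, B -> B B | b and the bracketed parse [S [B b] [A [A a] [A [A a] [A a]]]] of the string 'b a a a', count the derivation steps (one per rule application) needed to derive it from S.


Every bracketed nonterminal node [X ...] in the tree is produced by exactly one rule application.
Reading the tree off as a leftmost derivation:
  Step 1: S  =>  B A   (applied S -> B A)
  Step 2: B A  =>  b A   (applied B -> b)
  Step 3: b A  =>  b A A   (applied A -> A A)
  Step 4: b A A  =>  b a A   (applied A -> a)
  Step 5: b a A  =>  b a A A   (applied A -> A A)
  Step 6: b a A A  =>  b a a A   (applied A -> a)
  Step 7: b a a A  =>  b a a a   (applied A -> a)
Final yield: b a a a
Total rewrite steps: 7

7


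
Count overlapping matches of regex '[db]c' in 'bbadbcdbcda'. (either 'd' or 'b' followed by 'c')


Pattern: [db]c means either 'd' or 'b' followed by 'c'.
Scanning 'bbadbcdbcda' position-by-position:
  Pos 0: window 'bb' -> no
  Pos 1: window 'ba' -> no
  Pos 2: window 'ad' -> no
  Pos 3: window 'db' -> no
  Pos 4: window 'bc' -> MATCH
  Pos 5: window 'cd' -> no
  Pos 6: window 'db' -> no
  Pos 7: window 'bc' -> MATCH
  Pos 8: window 'cd' -> no
  Pos 9: window 'da' -> no
  Pos 10: window 'a' -> no
Total matches: 2

2


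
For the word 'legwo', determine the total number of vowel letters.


Scanning each character of 'legwo':
  Position 1: 'l' -> consonant (running count: 0)
  Position 2: 'e' -> vowel (running count: 1)
  Position 3: 'g' -> consonant (running count: 1)
  Position 4: 'w' -> consonant (running count: 1)
  Position 5: 'o' -> vowel (running count: 2)
Total vowels: 2

2


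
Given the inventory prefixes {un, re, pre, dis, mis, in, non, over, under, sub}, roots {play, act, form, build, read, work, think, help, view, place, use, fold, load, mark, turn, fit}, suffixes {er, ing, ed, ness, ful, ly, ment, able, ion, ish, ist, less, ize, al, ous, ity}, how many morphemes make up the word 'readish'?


Segmenting 'readish' against the inventory:
  'read' -> root (morpheme 1)
  'ish' -> suffix (morpheme 2)
Total morphemes: 2

2


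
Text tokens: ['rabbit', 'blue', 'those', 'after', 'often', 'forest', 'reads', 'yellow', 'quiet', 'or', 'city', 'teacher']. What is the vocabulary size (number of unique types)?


Listing all tokens and tracking unique types:
  Token 1: 'rabbit' -> NEW (unique so far: 1)
  Token 2: 'blue' -> NEW (unique so far: 2)
  Token 3: 'those' -> NEW (unique so far: 3)
  Token 4: 'after' -> NEW (unique so far: 4)
  Token 5: 'often' -> NEW (unique so far: 5)
  Token 6: 'forest' -> NEW (unique so far: 6)
  Token 7: 'reads' -> NEW (unique so far: 7)
  Token 8: 'yellow' -> NEW (unique so far: 8)
  Token 9: 'quiet' -> NEW (unique so far: 9)
  Token 10: 'or' -> NEW (unique so far: 10)
  Token 11: 'city' -> NEW (unique so far: 11)
  Token 12: 'teacher' -> NEW (unique so far: 12)
Unique types: ('after', 'blue', 'city', 'forest', 'often', 'or', 'quiet', 'rabbit', 'reads', 'teacher', 'those', 'yellow')
Vocabulary size: 12

12


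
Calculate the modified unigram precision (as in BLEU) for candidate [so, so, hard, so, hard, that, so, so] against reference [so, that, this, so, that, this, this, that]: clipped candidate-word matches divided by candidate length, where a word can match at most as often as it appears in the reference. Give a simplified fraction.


Reference word counts: {'so': 2, 'that': 3, 'this': 3}
Checking each candidate word (with clipping):
  'so' -> in reference (ref count 2, used 1/2) -> match (matches: 1)
  'so' -> in reference (ref count 2, used 2/2) -> match (matches: 2)
  'hard' -> not in reference -> no match (matches: 2)
  'so' -> ref count 2 already used up (2/2) -> clipped, no match (matches: 2)
  'hard' -> not in reference -> no match (matches: 2)
  'that' -> in reference (ref count 3, used 1/3) -> match (matches: 3)
  'so' -> ref count 2 already used up (2/2) -> clipped, no match (matches: 3)
  'so' -> ref count 2 already used up (2/2) -> clipped, no match (matches: 3)
Clipped matches: 3, Candidate length: 8
Precision = 3/8

3/8


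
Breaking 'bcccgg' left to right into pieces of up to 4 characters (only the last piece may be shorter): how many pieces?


'bcccgg' has 6 characters.
Chunking with max size 4:
  Chunk 1: 'bccc' (positions 0-3)
  Chunk 2: 'gg' (positions 4-5)
Total chunks: ceil(6 / 4) = 2

2


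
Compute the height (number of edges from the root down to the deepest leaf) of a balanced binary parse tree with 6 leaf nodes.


In a balanced binary tree with n leaves the deepest leaf is ceil(log2(n)) edges below the root.
log2(6) = 2.5850
ceil(2.5850) = 3
height (edges) = 3

3


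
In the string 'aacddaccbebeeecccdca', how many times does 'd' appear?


Scanning 'aacddaccbebeeecccdca' for 'd':
  Position 3: 'd' -> MATCH (count: 1)
  Position 4: 'd' -> MATCH (count: 2)
  Position 17: 'd' -> MATCH (count: 3)
Total occurrences of 'd': 3

3


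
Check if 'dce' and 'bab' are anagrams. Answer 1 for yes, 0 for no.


Sort characters of 'dce': 'cde'
Sort characters of 'bab': 'abb'
Sorted forms differ -> they are NOT anagrams
Result: 0

0


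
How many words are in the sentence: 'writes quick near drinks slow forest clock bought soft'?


Counting words by splitting on spaces:
  Word 1: 'writes'
  Word 2: 'quick'
  Word 3: 'near'
  Word 4: 'drinks'
  Word 5: 'slow'
  Word 6: 'forest'
  Word 7: 'clock'
  Word 8: 'bought'
  Word 9: 'soft'
Total words: 9

9


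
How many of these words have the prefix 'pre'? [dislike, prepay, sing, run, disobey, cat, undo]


Checking each word for prefix 'pre':
  'dislike' -> no (count: 0)
  'prepay' -> YES, starts with 'pre' (count: 1)
  'sing' -> no (count: 1)
  'run' -> no (count: 1)
  'disobey' -> no (count: 1)
  'cat' -> no (count: 1)
  'undo' -> no (count: 1)
Total with prefix 'pre': 1

1


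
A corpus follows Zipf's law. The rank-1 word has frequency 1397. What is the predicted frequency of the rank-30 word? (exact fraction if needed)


Zipf's law: freq(rank) = f1 / rank
f1 = 1397, rank = 30
freq = 1397 / 30
GCD(1397, 30) = 1
Simplified: 1397/30

1397/30


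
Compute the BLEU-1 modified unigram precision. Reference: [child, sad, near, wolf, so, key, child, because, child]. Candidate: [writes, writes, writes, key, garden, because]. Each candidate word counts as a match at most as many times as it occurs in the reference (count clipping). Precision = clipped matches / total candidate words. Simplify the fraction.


Reference word counts: {'because': 1, 'child': 3, 'key': 1, 'near': 1, 'sad': 1, 'so': 1, 'wolf': 1}
Checking each candidate word (with clipping):
  'writes' -> not in reference -> no match (matches: 0)
  'writes' -> not in reference -> no match (matches: 0)
  'writes' -> not in reference -> no match (matches: 0)
  'key' -> in reference (ref count 1, used 1/1) -> match (matches: 1)
  'garden' -> not in reference -> no match (matches: 1)
  'because' -> in reference (ref count 1, used 1/1) -> match (matches: 2)
Clipped matches: 2, Candidate length: 6
Precision = 2/6 = 1/3

1/3


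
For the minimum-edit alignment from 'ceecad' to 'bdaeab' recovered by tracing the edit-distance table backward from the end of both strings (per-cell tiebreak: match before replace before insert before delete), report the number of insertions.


Edit distance = 5. Backtracking from cell (6, 6) with preference match > replace > insert > delete,
then listing the resulting alignment 'ceecad' -> 'bdaeab' left to right:
  Step 1: replace c->b
  Step 2: replace e->d
  Step 3: replace e->a
  Step 4: replace c->e
  Step 5: keep 'a'
  Step 6: replace d->b
Total insertions: 0

0


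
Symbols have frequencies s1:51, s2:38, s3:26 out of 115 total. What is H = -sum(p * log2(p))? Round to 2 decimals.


Computing entropy H = -sum(p_i * log2(p_i)):
  s1: p = 51/115 = 0.4435, -p*log2(p) = 0.5202
  s2: p = 38/115 = 0.3304, -p*log2(p) = 0.5279
  s3: p = 26/115 = 0.2261, -p*log2(p) = 0.4850
H = sum of terms = 1.5331
Rounded to 2 decimals: 1.53

1.53


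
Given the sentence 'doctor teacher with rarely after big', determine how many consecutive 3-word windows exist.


Word trigrams from [6] words:
  Trigram 1: (doctor teacher with)
  Trigram 2: (teacher with rarely)
  Trigram 3: (with rarely after)
  Trigram 4: (rarely after big)
Total word trigrams: 6 - 2 = 4

4


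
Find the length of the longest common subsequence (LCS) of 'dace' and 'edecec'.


DP table for LCS of 'dace' and 'edecec':
       e  d  e  c  e  c
    0  0  0  0  0  0  0
  d 0  0  1  1  1  1  1
  a 0  0  1  1  1  1  1
  c 0  0  1  1  2  2  2
  e 0  1  1  2  2  3  3
LCS: 'dce'
LCS length = 3

3


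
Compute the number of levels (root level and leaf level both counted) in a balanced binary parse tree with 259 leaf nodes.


In a balanced binary tree with n leaves the deepest leaf is ceil(log2(n)) edges below the root,
so counting node levels inclusive of root and leaves gives ceil(log2(n)) + 1 levels.
log2(259) = 8.0168
ceil(8.0168) = 9
levels = 9 + 1 = 10

10


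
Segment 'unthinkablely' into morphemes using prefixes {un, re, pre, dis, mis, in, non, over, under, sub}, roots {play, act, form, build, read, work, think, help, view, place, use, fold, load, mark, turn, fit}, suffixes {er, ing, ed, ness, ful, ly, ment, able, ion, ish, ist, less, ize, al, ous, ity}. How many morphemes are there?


Segmenting 'unthinkablely' against the inventory:
  'un' -> prefix (morpheme 1)
  'think' -> root (morpheme 2)
  'able' -> suffix (morpheme 3)
  'ly' -> suffix (morpheme 4)
Total morphemes: 4

4
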